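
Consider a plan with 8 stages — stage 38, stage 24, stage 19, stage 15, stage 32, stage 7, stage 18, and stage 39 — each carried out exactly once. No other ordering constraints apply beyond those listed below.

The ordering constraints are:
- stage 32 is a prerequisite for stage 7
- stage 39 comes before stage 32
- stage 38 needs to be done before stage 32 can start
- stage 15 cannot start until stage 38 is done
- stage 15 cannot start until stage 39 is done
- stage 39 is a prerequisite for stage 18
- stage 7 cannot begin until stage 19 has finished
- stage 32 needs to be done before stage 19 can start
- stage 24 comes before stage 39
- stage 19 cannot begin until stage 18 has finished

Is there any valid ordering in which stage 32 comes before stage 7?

The constraints force stage 32 before stage 7, so yes — every valid ordering has stage 32 earlier.

Yes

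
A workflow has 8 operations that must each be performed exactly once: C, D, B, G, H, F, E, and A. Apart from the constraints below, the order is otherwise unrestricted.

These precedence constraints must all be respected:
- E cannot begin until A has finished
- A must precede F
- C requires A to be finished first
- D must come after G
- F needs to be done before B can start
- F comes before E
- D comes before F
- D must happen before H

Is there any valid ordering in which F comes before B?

Yes

The constraints force F before B, so yes — every valid ordering has F earlier.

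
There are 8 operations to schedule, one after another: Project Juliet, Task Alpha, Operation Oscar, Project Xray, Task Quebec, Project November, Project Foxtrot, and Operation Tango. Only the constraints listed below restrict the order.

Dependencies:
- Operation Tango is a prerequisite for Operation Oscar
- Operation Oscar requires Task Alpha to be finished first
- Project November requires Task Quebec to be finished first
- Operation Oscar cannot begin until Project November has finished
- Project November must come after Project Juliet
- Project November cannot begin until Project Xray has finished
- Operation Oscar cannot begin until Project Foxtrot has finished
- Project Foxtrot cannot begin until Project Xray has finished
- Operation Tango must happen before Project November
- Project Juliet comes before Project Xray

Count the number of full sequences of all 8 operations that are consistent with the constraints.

224

4 operations have no prerequisites (Project Juliet, Task Alpha, Task Quebec, Operation Tango), so any of them could come first.
Counting all ways to extend the partial order to a total order gives 224.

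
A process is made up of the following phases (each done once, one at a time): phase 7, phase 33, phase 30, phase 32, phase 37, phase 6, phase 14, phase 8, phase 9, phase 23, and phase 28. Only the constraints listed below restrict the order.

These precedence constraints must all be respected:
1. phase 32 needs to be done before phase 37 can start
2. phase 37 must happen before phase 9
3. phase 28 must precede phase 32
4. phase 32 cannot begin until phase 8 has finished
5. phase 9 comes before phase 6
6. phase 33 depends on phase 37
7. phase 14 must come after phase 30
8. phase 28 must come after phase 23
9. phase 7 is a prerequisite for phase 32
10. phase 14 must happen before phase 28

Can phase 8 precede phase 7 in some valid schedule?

Yes

Nothing in the constraints forces phase 7 before phase 8 — there is no chain from phase 7 to phase 8.
So a valid ordering placing phase 8 earlier than phase 7 exists.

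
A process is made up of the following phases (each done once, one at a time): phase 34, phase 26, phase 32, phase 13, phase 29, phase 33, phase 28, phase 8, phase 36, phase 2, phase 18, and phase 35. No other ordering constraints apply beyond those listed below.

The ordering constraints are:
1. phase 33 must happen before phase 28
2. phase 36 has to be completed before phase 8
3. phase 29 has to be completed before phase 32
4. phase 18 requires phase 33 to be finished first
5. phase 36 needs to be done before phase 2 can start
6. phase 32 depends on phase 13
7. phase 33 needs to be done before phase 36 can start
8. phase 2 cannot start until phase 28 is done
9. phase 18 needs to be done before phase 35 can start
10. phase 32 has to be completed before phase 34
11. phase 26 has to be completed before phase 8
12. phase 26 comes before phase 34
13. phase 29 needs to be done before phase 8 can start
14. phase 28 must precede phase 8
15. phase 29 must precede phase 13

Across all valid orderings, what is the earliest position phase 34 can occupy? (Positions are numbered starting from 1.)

5

Working backwards through the constraints from phase 34, its full set of required predecessors is phase 26, phase 32, phase 13, phase 29 — 4 of them.
So at minimum 4 phases come before phase 34, putting phase 34 no earlier than position 5. That position is achievable by scheduling exactly those predecessors first.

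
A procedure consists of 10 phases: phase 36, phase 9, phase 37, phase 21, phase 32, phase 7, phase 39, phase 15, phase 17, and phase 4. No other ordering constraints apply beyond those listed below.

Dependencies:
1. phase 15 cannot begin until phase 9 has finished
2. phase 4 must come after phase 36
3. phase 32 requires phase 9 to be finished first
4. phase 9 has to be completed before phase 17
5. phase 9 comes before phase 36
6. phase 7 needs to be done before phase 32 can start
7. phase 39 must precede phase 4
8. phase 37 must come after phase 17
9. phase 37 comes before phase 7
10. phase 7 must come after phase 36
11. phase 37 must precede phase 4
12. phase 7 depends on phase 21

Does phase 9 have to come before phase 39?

Nothing in the constraints links phase 9 and phase 39; they are unordered relative to each other.
There exist valid orderings with phase 39 before phase 9, so phase 9 is not required to come first.

No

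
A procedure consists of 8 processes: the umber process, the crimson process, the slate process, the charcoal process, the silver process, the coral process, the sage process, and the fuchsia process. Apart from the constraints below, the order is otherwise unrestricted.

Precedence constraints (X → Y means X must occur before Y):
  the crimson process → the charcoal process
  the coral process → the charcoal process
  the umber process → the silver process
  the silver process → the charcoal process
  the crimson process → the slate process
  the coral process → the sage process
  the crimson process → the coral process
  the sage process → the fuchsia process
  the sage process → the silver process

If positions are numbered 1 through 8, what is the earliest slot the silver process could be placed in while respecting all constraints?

5

The processes that are forced before the silver process, directly or transitively, are the umber process, the crimson process, the coral process, the sage process. That's 4 processes.
So at minimum 4 processes come before the silver process, putting the silver process no earlier than position 5. That position is achievable by scheduling exactly those predecessors first.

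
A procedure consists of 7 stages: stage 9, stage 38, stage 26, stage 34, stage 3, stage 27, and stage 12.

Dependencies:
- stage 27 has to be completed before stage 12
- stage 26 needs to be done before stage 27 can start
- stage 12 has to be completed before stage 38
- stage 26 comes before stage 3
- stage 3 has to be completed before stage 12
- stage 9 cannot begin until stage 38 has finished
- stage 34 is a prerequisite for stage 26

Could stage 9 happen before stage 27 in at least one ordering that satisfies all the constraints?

There is a dependency chain stage 27 → stage 12 → stage 38 → stage 9, so stage 9 always comes after stage 27.
So no valid ordering can have stage 9 before stage 27.

No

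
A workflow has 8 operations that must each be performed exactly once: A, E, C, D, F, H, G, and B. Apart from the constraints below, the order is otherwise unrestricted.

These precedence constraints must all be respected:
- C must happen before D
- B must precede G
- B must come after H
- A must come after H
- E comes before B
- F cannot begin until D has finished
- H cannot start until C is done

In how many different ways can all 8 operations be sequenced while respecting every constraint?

2 operations have no prerequisites (E, C), so any of them could come first.
Enumerating by repeatedly choosing an available operation (one whose prerequisites are all placed) gives 192 distinct complete orderings.

192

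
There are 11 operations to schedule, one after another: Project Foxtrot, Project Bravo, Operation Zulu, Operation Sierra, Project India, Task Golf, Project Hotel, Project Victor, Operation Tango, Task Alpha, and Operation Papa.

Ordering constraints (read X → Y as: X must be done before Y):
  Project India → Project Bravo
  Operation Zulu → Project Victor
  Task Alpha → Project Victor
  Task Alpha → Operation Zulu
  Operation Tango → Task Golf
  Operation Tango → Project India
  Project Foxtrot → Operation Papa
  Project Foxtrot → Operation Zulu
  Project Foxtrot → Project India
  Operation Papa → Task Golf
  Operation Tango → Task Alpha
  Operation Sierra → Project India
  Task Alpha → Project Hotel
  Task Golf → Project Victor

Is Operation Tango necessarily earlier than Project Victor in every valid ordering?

Yes

Following the dependencies: Operation Tango → Task Alpha → Project Victor.
So Operation Tango must precede Project Victor in any valid ordering.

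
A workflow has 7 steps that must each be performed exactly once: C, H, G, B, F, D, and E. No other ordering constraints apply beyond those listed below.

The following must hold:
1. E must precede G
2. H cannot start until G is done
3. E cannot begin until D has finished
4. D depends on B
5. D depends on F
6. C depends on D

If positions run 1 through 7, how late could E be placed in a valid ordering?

5

Following every chain forward from E, the steps that must come later are H, G — 2 of them.
So at least 2 steps follow E, putting E no later than position 5. That position is achievable by scheduling everything else first.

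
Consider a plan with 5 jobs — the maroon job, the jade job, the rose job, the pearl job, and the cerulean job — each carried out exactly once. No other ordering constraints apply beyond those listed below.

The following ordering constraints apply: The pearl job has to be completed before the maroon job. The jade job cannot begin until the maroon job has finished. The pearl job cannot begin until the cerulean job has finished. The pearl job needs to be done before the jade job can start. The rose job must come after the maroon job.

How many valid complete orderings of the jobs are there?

The cerulean job is the only job with nothing required before it, so every ordering starts there.
Systematically extending each partial ordering one job at a time and counting, there are 2 complete orderings.

2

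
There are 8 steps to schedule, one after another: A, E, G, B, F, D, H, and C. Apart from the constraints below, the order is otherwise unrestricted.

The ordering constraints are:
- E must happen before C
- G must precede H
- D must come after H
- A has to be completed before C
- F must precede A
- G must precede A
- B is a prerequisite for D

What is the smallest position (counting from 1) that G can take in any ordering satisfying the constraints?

No constraint forces any other step before G, so it can be placed first.

1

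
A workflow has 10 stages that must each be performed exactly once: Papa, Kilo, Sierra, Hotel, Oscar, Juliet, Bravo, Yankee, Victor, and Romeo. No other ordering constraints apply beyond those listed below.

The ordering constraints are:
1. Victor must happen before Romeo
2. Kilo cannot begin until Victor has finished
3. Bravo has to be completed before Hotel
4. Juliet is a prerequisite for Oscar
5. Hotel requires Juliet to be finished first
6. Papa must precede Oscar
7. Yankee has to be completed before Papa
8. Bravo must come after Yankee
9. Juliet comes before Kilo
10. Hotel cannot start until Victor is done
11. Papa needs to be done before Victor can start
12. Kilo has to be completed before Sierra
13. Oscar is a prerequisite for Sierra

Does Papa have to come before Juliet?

No chain of constraints connects Papa to Juliet in either direction.
There exist valid orderings with Juliet before Papa, so Papa is not required to come first.

No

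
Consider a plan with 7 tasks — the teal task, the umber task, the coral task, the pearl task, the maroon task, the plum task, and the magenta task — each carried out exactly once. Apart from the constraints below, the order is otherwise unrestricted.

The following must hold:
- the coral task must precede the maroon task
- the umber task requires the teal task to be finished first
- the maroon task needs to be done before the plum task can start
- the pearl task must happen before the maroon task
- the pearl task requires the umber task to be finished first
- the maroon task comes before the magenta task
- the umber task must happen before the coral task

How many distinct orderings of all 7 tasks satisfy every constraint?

4

The teal task is the only task with nothing required before it, so every ordering starts there.
Systematically extending each partial ordering one task at a time and counting, there are 4 complete orderings.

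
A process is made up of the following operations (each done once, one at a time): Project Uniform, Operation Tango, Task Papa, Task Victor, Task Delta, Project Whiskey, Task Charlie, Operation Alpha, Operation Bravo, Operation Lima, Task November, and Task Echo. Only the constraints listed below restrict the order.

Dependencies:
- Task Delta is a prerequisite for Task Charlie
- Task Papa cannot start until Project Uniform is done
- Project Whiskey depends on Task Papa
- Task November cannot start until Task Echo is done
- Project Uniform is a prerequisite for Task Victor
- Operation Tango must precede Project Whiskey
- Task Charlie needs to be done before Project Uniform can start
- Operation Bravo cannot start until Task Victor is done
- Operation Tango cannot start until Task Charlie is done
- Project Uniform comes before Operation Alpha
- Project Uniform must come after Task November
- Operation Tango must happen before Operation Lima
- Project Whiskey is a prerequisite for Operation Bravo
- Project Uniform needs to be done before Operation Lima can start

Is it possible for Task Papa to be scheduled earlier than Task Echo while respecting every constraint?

Following Task Echo → Task November → Project Uniform → Task Papa, Task Echo must precede Task Papa in every valid ordering.
So no valid ordering can have Task Papa before Task Echo.

No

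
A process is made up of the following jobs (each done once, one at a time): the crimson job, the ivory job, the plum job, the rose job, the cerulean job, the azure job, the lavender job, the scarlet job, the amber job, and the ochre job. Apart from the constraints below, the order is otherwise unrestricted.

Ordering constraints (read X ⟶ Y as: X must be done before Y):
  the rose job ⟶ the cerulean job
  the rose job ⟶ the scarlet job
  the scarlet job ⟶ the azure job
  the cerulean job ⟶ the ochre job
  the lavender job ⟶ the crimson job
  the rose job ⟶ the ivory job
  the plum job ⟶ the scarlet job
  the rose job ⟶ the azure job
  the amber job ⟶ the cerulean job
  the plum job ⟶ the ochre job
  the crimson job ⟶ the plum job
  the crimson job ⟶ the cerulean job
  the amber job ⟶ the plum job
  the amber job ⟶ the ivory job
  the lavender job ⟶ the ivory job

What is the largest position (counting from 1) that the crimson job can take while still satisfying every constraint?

The jobs that are forced after the crimson job, directly or by a chain of constraints, are the plum job, the cerulean job, the azure job, the scarlet job, the ochre job. That's 5 jobs.
With 5 mandatory successors out of 10 jobs total, the latest slot for the crimson job is 10−5 = 5, and it's reachable by doing all non-successors before the crimson job.

5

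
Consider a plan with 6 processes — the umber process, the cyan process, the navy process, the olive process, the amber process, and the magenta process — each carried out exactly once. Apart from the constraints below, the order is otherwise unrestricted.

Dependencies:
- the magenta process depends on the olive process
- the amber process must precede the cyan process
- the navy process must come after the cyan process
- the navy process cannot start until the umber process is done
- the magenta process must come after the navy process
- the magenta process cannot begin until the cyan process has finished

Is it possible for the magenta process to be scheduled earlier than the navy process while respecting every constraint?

The constraints give a chain the navy process → the magenta process, which forces the navy process before the magenta process.
Hence the magenta process can never be scheduled before the navy process.

No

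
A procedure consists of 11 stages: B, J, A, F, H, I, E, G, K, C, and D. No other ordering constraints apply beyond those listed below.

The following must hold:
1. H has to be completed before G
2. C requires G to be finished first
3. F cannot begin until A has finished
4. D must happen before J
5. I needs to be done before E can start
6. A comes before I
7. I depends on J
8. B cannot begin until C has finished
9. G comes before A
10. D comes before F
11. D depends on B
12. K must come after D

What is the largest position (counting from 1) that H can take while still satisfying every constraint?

1

Following every chain forward from H, the stages that must come later are B, J, A, F, I, E, G, K, C, D — 10 of them.
So at least 10 stages follow H, putting H no later than position 1. That position is achievable by scheduling everything else first.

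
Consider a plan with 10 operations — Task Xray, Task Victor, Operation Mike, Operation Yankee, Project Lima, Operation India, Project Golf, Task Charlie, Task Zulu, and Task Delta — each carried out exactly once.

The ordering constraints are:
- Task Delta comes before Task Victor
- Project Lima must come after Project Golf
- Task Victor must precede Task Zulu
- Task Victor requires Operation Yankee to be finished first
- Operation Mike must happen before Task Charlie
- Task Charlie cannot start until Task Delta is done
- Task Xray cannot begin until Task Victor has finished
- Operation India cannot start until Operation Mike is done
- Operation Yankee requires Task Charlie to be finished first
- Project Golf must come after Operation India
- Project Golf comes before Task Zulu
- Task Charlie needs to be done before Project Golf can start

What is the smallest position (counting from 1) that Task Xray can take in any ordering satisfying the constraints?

6

Working backwards through the constraints from Task Xray, its full set of required predecessors is Task Victor, Operation Mike, Operation Yankee, Task Charlie, Task Delta — 5 of them.
So at minimum 5 operations come before Task Xray, putting Task Xray no earlier than position 6. That position is achievable by scheduling exactly those predecessors first.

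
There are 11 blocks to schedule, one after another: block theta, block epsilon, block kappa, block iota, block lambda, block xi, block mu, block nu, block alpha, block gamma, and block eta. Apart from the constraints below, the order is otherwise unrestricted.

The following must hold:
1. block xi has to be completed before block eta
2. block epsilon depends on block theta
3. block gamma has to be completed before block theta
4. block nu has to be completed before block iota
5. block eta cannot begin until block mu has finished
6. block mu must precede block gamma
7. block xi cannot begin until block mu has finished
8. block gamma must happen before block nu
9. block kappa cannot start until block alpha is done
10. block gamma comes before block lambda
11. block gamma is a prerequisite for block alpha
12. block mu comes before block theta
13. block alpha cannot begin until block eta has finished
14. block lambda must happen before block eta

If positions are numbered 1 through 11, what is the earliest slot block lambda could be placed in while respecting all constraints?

3

Every block that must precede block lambda has to come before it. Tracing all chains that end at block lambda, those blocks are: block mu, block gamma — 2 in total.
With 2 mandatory predecessors, the earliest block lambda can sit is position 2+1 = 3, and placing just those 2 first achieves it.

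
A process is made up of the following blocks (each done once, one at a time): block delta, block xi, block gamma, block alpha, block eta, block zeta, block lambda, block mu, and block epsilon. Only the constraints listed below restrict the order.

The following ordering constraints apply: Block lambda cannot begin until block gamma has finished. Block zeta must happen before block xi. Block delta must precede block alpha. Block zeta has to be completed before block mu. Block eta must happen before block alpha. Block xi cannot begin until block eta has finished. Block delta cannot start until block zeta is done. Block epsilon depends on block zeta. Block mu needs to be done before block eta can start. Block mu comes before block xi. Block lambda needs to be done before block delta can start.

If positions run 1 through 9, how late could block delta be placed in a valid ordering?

8

The only block forced after block delta (directly or by a chain) is block alpha.
So at least 1 block follows block delta, putting block delta no later than position 8. That position is achievable by scheduling everything else first.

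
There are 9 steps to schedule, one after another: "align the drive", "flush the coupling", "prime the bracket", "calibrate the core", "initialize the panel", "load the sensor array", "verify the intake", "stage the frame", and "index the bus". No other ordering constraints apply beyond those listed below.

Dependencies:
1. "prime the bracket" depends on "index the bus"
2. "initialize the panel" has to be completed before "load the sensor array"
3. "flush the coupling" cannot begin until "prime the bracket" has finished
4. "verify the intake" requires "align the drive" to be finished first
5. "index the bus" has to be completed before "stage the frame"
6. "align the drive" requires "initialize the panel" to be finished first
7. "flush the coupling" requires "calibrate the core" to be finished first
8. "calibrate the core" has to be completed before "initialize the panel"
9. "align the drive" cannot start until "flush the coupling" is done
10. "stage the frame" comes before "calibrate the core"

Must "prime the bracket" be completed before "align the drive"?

Yes

Chaining the stated constraints: "prime the bracket" → "flush the coupling" → "align the drive".
Hence "prime the bracket" necessarily comes before "align the drive".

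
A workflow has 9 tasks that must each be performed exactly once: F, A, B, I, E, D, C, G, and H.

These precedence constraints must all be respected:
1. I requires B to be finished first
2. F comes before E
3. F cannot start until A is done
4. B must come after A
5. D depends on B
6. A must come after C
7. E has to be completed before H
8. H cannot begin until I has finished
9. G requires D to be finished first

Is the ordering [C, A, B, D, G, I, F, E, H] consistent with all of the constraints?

Yes

Going through the constraints one by one, each required predecessor appears earlier in the sequence than its dependent — e.g. A (position 2) is before F (position 7), as required.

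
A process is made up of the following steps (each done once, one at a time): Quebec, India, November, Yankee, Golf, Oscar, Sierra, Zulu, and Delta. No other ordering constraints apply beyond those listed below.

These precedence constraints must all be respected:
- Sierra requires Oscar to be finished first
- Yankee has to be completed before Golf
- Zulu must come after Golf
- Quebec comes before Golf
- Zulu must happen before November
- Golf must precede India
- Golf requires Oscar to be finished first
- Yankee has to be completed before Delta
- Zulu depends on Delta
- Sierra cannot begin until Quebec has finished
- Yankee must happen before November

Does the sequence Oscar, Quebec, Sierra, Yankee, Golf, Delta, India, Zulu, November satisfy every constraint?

Every stated constraint is respected: Yankee sits at position 4, ahead of November at position 9, and each of the other listed pairs likewise has the predecessor earlier in the sequence.

Yes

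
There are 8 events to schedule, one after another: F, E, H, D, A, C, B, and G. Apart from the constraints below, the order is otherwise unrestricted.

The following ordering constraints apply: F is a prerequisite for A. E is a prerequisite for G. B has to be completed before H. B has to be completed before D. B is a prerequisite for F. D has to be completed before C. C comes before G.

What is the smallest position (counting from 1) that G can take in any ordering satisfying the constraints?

Working backwards through the constraints from G, its full set of required predecessors is E, D, C, B — 4 of them.
With 4 mandatory predecessors, the earliest G can sit is position 4+1 = 5, and placing just those 4 first achieves it.

5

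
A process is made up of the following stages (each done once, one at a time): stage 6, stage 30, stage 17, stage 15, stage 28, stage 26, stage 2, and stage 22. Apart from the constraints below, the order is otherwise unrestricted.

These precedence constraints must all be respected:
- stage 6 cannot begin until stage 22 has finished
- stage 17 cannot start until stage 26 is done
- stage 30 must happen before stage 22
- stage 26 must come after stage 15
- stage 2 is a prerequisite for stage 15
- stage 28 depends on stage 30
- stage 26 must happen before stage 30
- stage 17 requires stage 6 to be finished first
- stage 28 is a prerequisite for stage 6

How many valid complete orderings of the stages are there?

2

Stage 2 is the only stage with nothing required before it, so every ordering starts there.
Systematically extending each partial ordering one stage at a time and counting, there are 2 complete orderings.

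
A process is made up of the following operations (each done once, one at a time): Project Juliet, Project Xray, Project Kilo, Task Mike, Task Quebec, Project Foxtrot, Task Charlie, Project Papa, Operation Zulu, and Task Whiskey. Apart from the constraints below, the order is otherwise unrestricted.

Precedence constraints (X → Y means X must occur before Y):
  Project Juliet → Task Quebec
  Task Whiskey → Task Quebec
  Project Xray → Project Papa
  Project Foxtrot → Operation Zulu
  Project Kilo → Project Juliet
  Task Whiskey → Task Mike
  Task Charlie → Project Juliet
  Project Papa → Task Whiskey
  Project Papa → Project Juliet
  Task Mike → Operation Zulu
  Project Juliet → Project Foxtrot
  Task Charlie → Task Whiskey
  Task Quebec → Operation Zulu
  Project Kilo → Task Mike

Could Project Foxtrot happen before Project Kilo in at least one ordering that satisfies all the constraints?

There is a dependency chain Project Kilo → Project Juliet → Project Foxtrot, so Project Foxtrot always comes after Project Kilo.
Hence Project Foxtrot can never be scheduled before Project Kilo.

No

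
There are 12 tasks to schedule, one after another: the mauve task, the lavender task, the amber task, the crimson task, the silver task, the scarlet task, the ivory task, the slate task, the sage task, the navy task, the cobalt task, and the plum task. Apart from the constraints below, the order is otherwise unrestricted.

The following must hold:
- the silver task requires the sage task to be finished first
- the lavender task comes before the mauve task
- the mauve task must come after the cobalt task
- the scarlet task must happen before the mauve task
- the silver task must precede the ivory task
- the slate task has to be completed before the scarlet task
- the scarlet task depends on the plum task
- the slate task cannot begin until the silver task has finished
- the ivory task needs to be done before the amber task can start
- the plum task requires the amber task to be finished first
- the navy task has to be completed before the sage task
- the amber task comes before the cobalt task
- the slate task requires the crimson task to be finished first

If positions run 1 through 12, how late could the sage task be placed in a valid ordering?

Every task that must follow the sage task has to come after it. Tracing all chains starting from the sage task, those tasks are: the mauve task, the amber task, the silver task, the scarlet task, the ivory task, the slate task, the cobalt task, the plum task — 8 in total.
With 8 mandatory successors out of 12 tasks total, the latest slot for the sage task is 12−8 = 4, and it's reachable by doing all non-successors before the sage task.

4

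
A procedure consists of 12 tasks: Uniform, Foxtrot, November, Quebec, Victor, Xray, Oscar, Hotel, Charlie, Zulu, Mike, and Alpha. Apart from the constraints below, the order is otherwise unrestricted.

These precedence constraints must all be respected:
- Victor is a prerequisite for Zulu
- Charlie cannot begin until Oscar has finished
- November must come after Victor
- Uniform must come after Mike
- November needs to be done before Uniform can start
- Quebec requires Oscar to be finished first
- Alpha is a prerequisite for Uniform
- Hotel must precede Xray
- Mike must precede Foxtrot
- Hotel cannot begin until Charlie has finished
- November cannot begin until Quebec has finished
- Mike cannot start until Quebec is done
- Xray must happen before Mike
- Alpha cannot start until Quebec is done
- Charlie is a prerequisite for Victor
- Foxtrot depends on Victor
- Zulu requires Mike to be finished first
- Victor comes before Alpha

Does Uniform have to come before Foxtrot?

Uniform and Foxtrot are not related by any chain of constraints.
There exist valid orderings with Foxtrot before Uniform, so Uniform is not required to come first.

No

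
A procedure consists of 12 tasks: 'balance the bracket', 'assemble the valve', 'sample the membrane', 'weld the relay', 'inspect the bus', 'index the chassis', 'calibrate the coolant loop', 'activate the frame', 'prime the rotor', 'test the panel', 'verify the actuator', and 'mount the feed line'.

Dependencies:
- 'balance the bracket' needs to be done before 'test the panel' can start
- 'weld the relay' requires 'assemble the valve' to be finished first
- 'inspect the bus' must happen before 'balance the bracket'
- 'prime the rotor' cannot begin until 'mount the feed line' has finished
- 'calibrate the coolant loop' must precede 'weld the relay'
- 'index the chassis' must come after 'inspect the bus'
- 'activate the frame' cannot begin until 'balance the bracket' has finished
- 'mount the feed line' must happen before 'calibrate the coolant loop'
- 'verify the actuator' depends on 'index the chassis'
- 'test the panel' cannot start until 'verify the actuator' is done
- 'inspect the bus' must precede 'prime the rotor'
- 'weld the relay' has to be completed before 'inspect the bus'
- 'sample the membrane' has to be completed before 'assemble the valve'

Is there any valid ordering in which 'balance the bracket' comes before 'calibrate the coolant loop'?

The constraints give a chain 'calibrate the coolant loop' → 'weld the relay' → 'inspect the bus' → 'balance the bracket', which forces 'calibrate the coolant loop' before 'balance the bracket'.
Hence 'balance the bracket' can never be scheduled before 'calibrate the coolant loop'.

No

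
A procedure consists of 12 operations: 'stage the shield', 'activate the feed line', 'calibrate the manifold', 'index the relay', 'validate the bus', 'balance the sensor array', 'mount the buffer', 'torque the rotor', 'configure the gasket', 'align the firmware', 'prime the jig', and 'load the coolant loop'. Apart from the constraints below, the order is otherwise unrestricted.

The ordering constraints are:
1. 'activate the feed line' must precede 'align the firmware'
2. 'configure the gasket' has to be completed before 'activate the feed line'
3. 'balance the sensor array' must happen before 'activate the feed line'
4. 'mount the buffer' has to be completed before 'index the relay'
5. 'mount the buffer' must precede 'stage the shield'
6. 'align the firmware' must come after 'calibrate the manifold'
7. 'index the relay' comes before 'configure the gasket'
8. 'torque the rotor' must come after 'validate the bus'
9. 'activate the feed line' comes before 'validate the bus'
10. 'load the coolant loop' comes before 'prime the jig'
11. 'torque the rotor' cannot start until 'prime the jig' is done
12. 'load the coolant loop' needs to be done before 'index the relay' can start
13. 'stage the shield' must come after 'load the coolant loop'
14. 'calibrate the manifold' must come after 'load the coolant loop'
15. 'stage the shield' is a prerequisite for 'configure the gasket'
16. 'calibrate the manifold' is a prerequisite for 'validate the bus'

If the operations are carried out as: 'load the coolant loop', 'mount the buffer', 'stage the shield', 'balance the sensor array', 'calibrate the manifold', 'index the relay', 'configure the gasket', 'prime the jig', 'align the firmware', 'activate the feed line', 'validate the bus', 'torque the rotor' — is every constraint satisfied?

The sequence places 'align the firmware' ahead of 'activate the feed line'.
That contradicts the constraint that 'activate the feed line' must precede 'align the firmware'.

No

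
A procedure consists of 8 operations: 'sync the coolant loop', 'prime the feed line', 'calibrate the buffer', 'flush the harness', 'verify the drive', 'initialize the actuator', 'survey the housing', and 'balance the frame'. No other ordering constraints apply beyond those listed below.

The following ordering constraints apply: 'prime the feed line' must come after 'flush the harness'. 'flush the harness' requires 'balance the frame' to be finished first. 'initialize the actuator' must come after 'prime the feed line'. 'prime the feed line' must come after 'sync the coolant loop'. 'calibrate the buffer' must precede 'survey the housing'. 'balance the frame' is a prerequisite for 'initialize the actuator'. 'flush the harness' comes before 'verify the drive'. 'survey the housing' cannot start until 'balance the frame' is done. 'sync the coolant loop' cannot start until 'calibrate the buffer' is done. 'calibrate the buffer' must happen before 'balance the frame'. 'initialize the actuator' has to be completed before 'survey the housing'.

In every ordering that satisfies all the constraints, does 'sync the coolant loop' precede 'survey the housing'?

Yes

Chaining the stated constraints: 'sync the coolant loop' → 'prime the feed line' → 'initialize the actuator' → 'survey the housing'.
Hence 'sync the coolant loop' necessarily comes before 'survey the housing'.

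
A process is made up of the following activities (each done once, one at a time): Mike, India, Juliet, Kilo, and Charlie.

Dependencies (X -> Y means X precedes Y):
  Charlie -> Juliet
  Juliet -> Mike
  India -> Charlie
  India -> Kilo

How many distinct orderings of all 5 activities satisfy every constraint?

4

Only India has no prerequisites, so it must go first.
Enumerating by repeatedly choosing an available activity (one whose prerequisites are all placed) gives 4 distinct complete orderings.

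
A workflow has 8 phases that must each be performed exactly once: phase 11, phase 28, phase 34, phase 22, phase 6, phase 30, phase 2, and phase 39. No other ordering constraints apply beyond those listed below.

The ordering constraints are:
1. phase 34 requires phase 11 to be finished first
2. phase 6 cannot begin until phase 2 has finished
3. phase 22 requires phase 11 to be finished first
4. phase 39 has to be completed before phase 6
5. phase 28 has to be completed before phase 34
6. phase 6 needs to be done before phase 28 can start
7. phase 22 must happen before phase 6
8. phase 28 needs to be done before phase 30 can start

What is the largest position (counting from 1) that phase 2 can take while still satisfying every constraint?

4

Every phase that must follow phase 2 has to come after it. Tracing all chains starting from phase 2, those phases are: phase 28, phase 34, phase 6, phase 30 — 4 in total.
So at least 4 phases follow phase 2, putting phase 2 no later than position 4. That position is achievable by scheduling everything else first.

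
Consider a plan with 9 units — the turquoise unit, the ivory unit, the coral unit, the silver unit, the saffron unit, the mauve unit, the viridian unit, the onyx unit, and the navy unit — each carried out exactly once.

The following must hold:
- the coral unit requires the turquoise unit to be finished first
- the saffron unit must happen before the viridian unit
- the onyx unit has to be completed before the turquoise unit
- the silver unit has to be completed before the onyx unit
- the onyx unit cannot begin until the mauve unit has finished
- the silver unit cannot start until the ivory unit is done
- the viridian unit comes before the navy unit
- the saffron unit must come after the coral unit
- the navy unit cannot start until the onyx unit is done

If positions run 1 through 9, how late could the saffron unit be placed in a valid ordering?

Following every chain forward from the saffron unit, the units that must come later are the viridian unit, the navy unit — 2 of them.
With 2 mandatory successors out of 9 units total, the latest slot for the saffron unit is 9−2 = 7, and it's reachable by doing all non-successors before the saffron unit.

7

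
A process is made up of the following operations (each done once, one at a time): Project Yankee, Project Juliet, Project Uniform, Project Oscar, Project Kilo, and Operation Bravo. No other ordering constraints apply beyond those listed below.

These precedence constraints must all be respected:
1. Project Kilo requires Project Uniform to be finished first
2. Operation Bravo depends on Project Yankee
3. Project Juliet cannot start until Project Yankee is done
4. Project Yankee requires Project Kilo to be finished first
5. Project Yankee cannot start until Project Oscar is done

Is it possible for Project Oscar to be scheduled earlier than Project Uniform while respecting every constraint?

Yes

The constraints leave Project Oscar and Project Uniform unordered relative to each other; nothing requires Project Uniform earlier.
So a valid ordering placing Project Oscar earlier than Project Uniform exists.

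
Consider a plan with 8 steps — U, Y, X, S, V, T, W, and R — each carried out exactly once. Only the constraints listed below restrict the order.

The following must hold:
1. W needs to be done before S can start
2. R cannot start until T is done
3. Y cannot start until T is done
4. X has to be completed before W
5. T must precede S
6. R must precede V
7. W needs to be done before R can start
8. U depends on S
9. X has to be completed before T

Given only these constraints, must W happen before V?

There is a constraint chain W → R → V.
So W must precede V in any valid ordering.

Yes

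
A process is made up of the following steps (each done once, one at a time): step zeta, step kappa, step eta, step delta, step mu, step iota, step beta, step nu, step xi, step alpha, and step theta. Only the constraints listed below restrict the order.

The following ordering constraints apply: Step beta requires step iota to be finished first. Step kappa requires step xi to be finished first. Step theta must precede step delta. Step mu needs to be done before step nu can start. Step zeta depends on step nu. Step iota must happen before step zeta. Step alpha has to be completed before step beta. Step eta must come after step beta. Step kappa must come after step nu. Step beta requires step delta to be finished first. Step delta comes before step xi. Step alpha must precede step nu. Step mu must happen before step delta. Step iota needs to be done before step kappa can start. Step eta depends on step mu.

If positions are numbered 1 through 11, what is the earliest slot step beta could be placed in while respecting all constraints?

6

Working backwards through the constraints from step beta, its full set of required predecessors is step delta, step mu, step iota, step alpha, step theta — 5 of them.
So at minimum 5 steps come before step beta, putting step beta no earlier than position 6. That position is achievable by scheduling exactly those predecessors first.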